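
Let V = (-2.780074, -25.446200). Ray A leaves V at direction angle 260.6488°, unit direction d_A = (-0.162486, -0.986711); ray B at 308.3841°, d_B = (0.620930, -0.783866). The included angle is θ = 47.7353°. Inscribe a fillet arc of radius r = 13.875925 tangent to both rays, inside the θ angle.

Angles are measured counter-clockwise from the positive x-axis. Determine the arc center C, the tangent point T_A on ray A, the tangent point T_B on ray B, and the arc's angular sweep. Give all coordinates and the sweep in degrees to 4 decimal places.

center=(5.8158,-58.6447) T_A=(-7.8757,-56.3900) T_B=(16.6927,-50.0287) sweep=132.2647

bisector direction at 284.5165° = (0.250658,-0.968076)
center distance |VC| = r/sin(θ/2) = 13.875925/sin(23.8677°) = 34.293269
C = V + |VC|·bis = (5.8158,-58.6447)
T_A = V + ((C−V)·d_A)·d_A = V + 31.3606·d_A = (-7.8757,-56.3900)
T_B = V + ((C−V)·d_B)·d_B = V + 31.3606·d_B = (16.6927,-50.0287)
sweep = 180° − θ = 132.2647°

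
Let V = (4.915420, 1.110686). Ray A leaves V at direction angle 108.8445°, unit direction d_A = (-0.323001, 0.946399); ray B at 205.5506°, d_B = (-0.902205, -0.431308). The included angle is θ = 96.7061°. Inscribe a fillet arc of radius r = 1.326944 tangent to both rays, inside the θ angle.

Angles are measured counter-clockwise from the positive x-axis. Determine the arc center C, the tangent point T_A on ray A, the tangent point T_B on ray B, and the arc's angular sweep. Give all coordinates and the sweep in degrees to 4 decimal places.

center=(3.2784,1.7989) T_A=(4.5343,2.2275) T_B=(3.8508,0.6017) sweep=83.2939

bisector direction at 157.1976° = (-0.921847,0.387555)
center distance |VC| = r/sin(θ/2) = 1.326944/sin(48.3531°) = 1.775761
C = V + |VC|·bis = (3.2784,1.7989)
T_A = V + ((C−V)·d_A)·d_A = V + 1.1801·d_A = (4.5343,2.2275)
T_B = V + ((C−V)·d_B)·d_B = V + 1.1801·d_B = (3.8508,0.6017)
sweep = 180° − θ = 83.2939°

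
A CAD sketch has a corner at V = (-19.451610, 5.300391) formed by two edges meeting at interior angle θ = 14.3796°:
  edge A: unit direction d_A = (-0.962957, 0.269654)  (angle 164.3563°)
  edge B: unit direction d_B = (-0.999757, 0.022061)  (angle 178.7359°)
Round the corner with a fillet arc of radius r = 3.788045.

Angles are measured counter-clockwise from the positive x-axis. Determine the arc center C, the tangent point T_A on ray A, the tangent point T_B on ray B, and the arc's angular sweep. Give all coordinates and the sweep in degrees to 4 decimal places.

center=(-49.3892,9.7500) T_A=(-48.3677,13.3977) T_B=(-49.4728,5.9628) sweep=165.6204

bisector direction at 171.5461° = (-0.989134,0.147014)
center distance |VC| = r/sin(θ/2) = 3.788045/sin(7.1898°) = 30.266439
C = V + |VC|·bis = (-49.3892,9.7500)
T_A = V + ((C−V)·d_A)·d_A = V + 30.0285·d_A = (-48.3677,13.3977)
T_B = V + ((C−V)·d_B)·d_B = V + 30.0285·d_B = (-49.4728,5.9628)
sweep = 180° − θ = 165.6204°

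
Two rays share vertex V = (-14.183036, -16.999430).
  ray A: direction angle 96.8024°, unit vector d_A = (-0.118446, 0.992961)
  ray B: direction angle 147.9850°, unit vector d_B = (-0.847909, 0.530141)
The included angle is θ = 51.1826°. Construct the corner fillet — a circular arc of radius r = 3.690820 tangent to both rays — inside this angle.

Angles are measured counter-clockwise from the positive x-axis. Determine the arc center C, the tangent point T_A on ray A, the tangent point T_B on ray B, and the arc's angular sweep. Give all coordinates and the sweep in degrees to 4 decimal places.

center=(-18.7607,-9.7845) T_A=(-15.0958,-9.3473) T_B=(-20.7173,-12.9140) sweep=128.8174

bisector direction at 122.3937° = (-0.535734,0.844387)
center distance |VC| = r/sin(θ/2) = 3.690820/sin(25.5913°) = 8.544577
C = V + |VC|·bis = (-18.7607,-9.7845)
T_A = V + ((C−V)·d_A)·d_A = V + 7.7063·d_A = (-15.0958,-9.3473)
T_B = V + ((C−V)·d_B)·d_B = V + 7.7063·d_B = (-20.7173,-12.9140)
sweep = 180° − θ = 128.8174°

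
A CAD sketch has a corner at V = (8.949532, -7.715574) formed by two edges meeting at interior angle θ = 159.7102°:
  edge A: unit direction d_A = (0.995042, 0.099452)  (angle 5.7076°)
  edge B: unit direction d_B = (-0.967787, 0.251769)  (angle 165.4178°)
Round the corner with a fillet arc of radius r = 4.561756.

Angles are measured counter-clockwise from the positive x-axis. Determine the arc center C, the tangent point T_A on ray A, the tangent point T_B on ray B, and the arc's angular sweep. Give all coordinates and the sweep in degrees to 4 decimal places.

bisector direction at 85.5627° = (0.077368,0.997003)
center distance |VC| = r/sin(θ/2) = 4.561756/sin(79.8551°) = 4.634210
C = V + |VC|·bis = (9.3081,-3.0953)
T_A = V + ((C−V)·d_A)·d_A = V + 0.8163·d_A = (9.7617,-7.6344)
T_B = V + ((C−V)·d_B)·d_B = V + 0.8163·d_B = (8.1596,-7.5101)
sweep = 180° − θ = 20.2898°

center=(9.3081,-3.0953) T_A=(9.7617,-7.6344) T_B=(8.1596,-7.5101) sweep=20.2898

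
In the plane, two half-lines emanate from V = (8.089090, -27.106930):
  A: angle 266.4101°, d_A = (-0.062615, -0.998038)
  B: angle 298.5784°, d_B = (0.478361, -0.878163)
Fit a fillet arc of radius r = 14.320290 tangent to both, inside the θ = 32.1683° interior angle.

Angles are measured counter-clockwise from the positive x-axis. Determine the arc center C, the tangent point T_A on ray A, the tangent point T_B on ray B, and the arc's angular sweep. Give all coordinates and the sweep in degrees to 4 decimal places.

bisector direction at 282.4943° = (0.216342,-0.976318)
center distance |VC| = r/sin(θ/2) = 14.320290/sin(16.0842°) = 51.688681
C = V + |VC|·bis = (19.2715,-77.5715)
T_A = V + ((C−V)·d_A)·d_A = V + 49.6654·d_A = (4.9793,-76.6748)
T_B = V + ((C−V)·d_B)·d_B = V + 49.6654·d_B = (31.8471,-70.7212)
sweep = 180° − θ = 147.8317°

center=(19.2715,-77.5715) T_A=(4.9793,-76.6748) T_B=(31.8471,-70.7212) sweep=147.8317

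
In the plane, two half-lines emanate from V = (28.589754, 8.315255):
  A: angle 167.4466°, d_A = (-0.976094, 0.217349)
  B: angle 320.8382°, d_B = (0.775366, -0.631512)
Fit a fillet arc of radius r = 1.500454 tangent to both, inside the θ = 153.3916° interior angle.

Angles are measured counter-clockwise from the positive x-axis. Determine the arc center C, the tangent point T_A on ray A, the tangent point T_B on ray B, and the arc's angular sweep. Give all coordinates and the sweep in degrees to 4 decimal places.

center=(27.9173,6.9278) T_A=(28.2434,8.3924) T_B=(28.8649,8.0912) sweep=26.6084

bisector direction at 244.1424° = (-0.436136,-0.899881)
center distance |VC| = r/sin(θ/2) = 1.500454/sin(76.6958°) = 1.541834
C = V + |VC|·bis = (27.9173,6.9278)
T_A = V + ((C−V)·d_A)·d_A = V + 0.3548·d_A = (28.2434,8.3924)
T_B = V + ((C−V)·d_B)·d_B = V + 0.3548·d_B = (28.8649,8.0912)
sweep = 180° − θ = 26.6084°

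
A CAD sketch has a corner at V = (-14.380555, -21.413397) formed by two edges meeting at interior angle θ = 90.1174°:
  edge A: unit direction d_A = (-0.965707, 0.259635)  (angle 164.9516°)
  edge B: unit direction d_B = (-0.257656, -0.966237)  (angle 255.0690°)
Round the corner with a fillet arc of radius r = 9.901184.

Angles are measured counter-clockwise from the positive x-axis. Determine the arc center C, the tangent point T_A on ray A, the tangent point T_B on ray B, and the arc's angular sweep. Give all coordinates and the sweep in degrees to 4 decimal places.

bisector direction at 210.0103° = (-0.865936,-0.500156)
center distance |VC| = r/sin(θ/2) = 9.901184/sin(45.0587°) = 13.988065
C = V + |VC|·bis = (-26.4933,-28.4096)
T_A = V + ((C−V)·d_A)·d_A = V + 9.8809·d_A = (-23.9226,-18.8480)
T_B = V + ((C−V)·d_B)·d_B = V + 9.8809·d_B = (-16.9264,-30.9607)
sweep = 180° − θ = 89.8826°

center=(-26.4933,-28.4096) T_A=(-23.9226,-18.8480) T_B=(-16.9264,-30.9607) sweep=89.8826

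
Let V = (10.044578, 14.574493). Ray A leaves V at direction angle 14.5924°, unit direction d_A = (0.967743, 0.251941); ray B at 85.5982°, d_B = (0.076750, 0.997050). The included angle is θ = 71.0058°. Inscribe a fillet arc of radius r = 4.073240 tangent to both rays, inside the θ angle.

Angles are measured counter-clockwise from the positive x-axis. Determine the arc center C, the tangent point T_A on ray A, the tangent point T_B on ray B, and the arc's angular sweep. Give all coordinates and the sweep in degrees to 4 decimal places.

center=(14.5440,19.9549) T_A=(15.5703,16.0130) T_B=(10.4828,20.2675) sweep=108.9942

bisector direction at 50.0953° = (0.641513,0.767113)
center distance |VC| = r/sin(θ/2) = 4.073240/sin(35.5029°) = 7.013829
C = V + |VC|·bis = (14.5440,19.9549)
T_A = V + ((C−V)·d_A)·d_A = V + 5.7099·d_A = (15.5703,16.0130)
T_B = V + ((C−V)·d_B)·d_B = V + 5.7099·d_B = (10.4828,20.2675)
sweep = 180° − θ = 108.9942°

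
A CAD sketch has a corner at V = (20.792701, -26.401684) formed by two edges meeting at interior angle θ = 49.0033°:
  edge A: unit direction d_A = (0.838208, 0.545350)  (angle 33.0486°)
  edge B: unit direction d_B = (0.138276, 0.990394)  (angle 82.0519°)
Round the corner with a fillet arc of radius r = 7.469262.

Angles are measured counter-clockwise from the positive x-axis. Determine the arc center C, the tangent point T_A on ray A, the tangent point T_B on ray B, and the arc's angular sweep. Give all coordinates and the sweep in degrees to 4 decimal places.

center=(30.4564,-11.2034) T_A=(34.5297,-17.4642) T_B=(23.0588,-10.1706) sweep=130.9967

bisector direction at 57.5503° = (0.536560,0.843862)
center distance |VC| = r/sin(θ/2) = 7.469262/sin(24.5017°) = 18.010397
C = V + |VC|·bis = (30.4564,-11.2034)
T_A = V + ((C−V)·d_A)·d_A = V + 16.3885·d_A = (34.5297,-17.4642)
T_B = V + ((C−V)·d_B)·d_B = V + 16.3885·d_B = (23.0588,-10.1706)
sweep = 180° − θ = 130.9967°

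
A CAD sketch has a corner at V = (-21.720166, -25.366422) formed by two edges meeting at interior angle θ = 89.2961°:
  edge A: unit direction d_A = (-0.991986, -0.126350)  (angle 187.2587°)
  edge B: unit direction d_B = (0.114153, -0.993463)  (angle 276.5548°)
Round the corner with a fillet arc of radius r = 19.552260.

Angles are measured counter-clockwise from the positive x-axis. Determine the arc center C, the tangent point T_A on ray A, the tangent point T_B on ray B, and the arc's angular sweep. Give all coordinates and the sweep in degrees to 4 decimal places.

center=(-38.8851,-47.2629) T_A=(-41.3555,-27.8674) T_B=(-19.4606,-45.0310) sweep=90.7039

bisector direction at 231.9067° = (-0.616943,-0.787008)
center distance |VC| = r/sin(θ/2) = 19.552260/sin(44.6480°) = 27.822500
C = V + |VC|·bis = (-38.8851,-47.2629)
T_A = V + ((C−V)·d_A)·d_A = V + 19.7940·d_A = (-41.3555,-27.8674)
T_B = V + ((C−V)·d_B)·d_B = V + 19.7940·d_B = (-19.4606,-45.0310)
sweep = 180° − θ = 90.7039°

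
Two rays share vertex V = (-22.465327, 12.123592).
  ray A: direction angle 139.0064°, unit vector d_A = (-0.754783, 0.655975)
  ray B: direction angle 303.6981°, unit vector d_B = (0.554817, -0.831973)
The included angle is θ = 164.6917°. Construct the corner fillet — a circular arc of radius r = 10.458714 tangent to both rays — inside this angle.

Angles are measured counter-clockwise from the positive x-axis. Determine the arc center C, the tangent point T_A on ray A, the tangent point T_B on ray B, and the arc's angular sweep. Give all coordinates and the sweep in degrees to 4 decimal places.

bisector direction at 221.3523° = (-0.750662,-0.660686)
center distance |VC| = r/sin(θ/2) = 10.458714/sin(82.3458°) = 10.552738
C = V + |VC|·bis = (-30.3869,5.1515)
T_A = V + ((C−V)·d_A)·d_A = V + 1.4056·d_A = (-23.5262,13.0456)
T_B = V + ((C−V)·d_B)·d_B = V + 1.4056·d_B = (-21.6855,10.9542)
sweep = 180° − θ = 15.3083°

center=(-30.3869,5.1515) T_A=(-23.5262,13.0456) T_B=(-21.6855,10.9542) sweep=15.3083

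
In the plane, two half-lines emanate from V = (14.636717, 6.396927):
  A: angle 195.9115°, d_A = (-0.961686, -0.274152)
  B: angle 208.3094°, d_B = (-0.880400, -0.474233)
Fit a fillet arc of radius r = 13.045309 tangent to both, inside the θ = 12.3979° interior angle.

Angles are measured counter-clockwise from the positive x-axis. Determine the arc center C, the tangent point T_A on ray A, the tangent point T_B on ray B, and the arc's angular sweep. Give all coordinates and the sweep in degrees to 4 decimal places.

bisector direction at 202.1104° = (-0.926460,-0.376393)
center distance |VC| = r/sin(θ/2) = 13.045309/sin(6.1989°) = 120.810999
C = V + |VC|·bis = (-97.2898,-39.0755)
T_A = V + ((C−V)·d_A)·d_A = V + 120.1046·d_A = (-100.8662,-26.5300)
T_B = V + ((C−V)·d_B)·d_B = V + 120.1046·d_B = (-91.1033,-50.5606)
sweep = 180° − θ = 167.6021°

center=(-97.2898,-39.0755) T_A=(-100.8662,-26.5300) T_B=(-91.1033,-50.5606) sweep=167.6021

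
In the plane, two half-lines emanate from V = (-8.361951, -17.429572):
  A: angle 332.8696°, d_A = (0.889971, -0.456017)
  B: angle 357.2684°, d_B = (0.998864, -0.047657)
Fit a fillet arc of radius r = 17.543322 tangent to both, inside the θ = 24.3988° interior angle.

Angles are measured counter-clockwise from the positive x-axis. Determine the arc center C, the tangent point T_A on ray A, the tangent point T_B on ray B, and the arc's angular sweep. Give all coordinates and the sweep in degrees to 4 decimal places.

bisector direction at 345.0690° = (0.966237,-0.257656)
center distance |VC| = r/sin(θ/2) = 17.543322/sin(12.1994°) = 83.019939
C = V + |VC|·bis = (71.8550,-38.8201)
T_A = V + ((C−V)·d_A)·d_A = V + 81.1452·d_A = (63.8549,-54.4332)
T_B = V + ((C−V)·d_B)·d_B = V + 81.1452·d_B = (72.6910,-21.2967)
sweep = 180° − θ = 155.6012°

center=(71.8550,-38.8201) T_A=(63.8549,-54.4332) T_B=(72.6910,-21.2967) sweep=155.6012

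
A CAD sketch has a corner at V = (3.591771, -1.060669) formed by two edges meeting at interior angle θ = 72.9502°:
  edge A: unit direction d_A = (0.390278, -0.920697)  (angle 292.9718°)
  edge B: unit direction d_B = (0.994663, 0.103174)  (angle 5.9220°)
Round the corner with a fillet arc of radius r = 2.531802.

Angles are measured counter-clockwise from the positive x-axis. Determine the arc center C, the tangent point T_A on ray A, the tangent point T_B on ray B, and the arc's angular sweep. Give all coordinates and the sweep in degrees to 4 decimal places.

center=(7.2594,-3.2256) T_A=(4.9283,-4.2137) T_B=(6.9981,-0.7073) sweep=107.0498

bisector direction at 329.4469° = (0.861158,-0.508337)
center distance |VC| = r/sin(θ/2) = 2.531802/sin(36.4751°) = 4.258899
C = V + |VC|·bis = (7.2594,-3.2256)
T_A = V + ((C−V)·d_A)·d_A = V + 3.4246·d_A = (4.9283,-4.2137)
T_B = V + ((C−V)·d_B)·d_B = V + 3.4246·d_B = (6.9981,-0.7073)
sweep = 180° − θ = 107.0498°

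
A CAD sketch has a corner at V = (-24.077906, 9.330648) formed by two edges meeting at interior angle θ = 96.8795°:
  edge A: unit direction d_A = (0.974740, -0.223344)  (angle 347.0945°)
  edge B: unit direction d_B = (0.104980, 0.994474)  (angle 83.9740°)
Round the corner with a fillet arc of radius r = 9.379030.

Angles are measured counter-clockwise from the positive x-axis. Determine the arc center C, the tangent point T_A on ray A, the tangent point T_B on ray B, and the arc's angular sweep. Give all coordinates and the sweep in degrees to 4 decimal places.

center=(-13.8777,16.6156) T_A=(-15.9725,7.4734) T_B=(-23.2050,17.6002) sweep=83.1205

bisector direction at 35.5342° = (0.813768,0.581190)
center distance |VC| = r/sin(θ/2) = 9.379030/sin(48.4397°) = 12.534478
C = V + |VC|·bis = (-13.8777,16.6156)
T_A = V + ((C−V)·d_A)·d_A = V + 8.3155·d_A = (-15.9725,7.4734)
T_B = V + ((C−V)·d_B)·d_B = V + 8.3155·d_B = (-23.2050,17.6002)
sweep = 180° − θ = 83.1205°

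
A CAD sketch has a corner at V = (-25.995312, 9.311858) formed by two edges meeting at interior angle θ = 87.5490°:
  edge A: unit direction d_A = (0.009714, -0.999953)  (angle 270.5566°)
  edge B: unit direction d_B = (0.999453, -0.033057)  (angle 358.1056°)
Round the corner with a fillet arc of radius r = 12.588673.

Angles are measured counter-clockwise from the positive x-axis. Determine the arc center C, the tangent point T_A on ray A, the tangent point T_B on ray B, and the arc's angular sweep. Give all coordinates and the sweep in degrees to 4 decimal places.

bisector direction at 314.3311° = (0.698804,-0.715314)
center distance |VC| = r/sin(θ/2) = 12.588673/sin(43.7745°) = 18.196408
C = V + |VC|·bis = (-13.2796,-3.7043)
T_A = V + ((C−V)·d_A)·d_A = V + 13.1390·d_A = (-25.8677,-3.8266)
T_B = V + ((C−V)·d_B)·d_B = V + 13.1390·d_B = (-12.8634,8.8775)
sweep = 180° − θ = 92.4510°

center=(-13.2796,-3.7043) T_A=(-25.8677,-3.8266) T_B=(-12.8634,8.8775) sweep=92.4510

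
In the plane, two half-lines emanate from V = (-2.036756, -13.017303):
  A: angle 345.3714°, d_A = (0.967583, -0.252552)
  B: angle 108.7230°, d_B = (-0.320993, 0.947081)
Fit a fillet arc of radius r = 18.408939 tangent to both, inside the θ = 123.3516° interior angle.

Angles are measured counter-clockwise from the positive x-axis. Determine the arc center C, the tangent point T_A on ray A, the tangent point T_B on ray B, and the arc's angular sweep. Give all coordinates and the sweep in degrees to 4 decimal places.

bisector direction at 47.0472° = (0.681396,0.731915)
center distance |VC| = r/sin(θ/2) = 18.408939/sin(61.6758°) = 20.912665
C = V + |VC|·bis = (12.2130,2.2890)
T_A = V + ((C−V)·d_A)·d_A = V + 9.9222·d_A = (7.5638,-15.5232)
T_B = V + ((C−V)·d_B)·d_B = V + 9.9222·d_B = (-5.2217,-3.6201)
sweep = 180° − θ = 56.6484°

center=(12.2130,2.2890) T_A=(7.5638,-15.5232) T_B=(-5.2217,-3.6201) sweep=56.6484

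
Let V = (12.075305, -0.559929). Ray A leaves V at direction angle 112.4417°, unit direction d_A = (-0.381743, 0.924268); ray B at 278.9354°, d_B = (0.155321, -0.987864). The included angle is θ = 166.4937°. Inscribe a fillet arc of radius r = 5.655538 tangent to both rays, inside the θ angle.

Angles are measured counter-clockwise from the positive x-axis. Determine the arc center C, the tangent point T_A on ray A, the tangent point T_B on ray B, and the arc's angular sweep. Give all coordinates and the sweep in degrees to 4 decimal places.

bisector direction at 195.6886° = (-0.962746,-0.270408)
center distance |VC| = r/sin(θ/2) = 5.655538/sin(83.2468°) = 5.695050
C = V + |VC|·bis = (6.5924,-2.0999)
T_A = V + ((C−V)·d_A)·d_A = V + 0.6697·d_A = (11.8197,0.0590)
T_B = V + ((C−V)·d_B)·d_B = V + 0.6697·d_B = (12.1793,-1.2215)
sweep = 180° − θ = 13.5063°

center=(6.5924,-2.0999) T_A=(11.8197,0.0590) T_B=(12.1793,-1.2215) sweep=13.5063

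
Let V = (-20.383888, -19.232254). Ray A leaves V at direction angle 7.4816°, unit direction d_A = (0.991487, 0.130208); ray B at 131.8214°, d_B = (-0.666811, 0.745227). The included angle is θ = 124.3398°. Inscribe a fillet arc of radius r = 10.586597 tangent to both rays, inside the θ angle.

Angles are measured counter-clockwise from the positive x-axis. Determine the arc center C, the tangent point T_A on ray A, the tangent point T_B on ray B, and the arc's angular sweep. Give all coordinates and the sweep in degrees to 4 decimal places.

bisector direction at 69.6515° = (0.347729,0.937595)
center distance |VC| = r/sin(θ/2) = 10.586597/sin(62.1699°) = 11.971240
C = V + |VC|·bis = (-16.2211,-8.0081)
T_A = V + ((C−V)·d_A)·d_A = V + 5.5888·d_A = (-14.8427,-18.5046)
T_B = V + ((C−V)·d_B)·d_B = V + 5.5888·d_B = (-24.1106,-15.0673)
sweep = 180° − θ = 55.6602°

center=(-16.2211,-8.0081) T_A=(-14.8427,-18.5046) T_B=(-24.1106,-15.0673) sweep=55.6602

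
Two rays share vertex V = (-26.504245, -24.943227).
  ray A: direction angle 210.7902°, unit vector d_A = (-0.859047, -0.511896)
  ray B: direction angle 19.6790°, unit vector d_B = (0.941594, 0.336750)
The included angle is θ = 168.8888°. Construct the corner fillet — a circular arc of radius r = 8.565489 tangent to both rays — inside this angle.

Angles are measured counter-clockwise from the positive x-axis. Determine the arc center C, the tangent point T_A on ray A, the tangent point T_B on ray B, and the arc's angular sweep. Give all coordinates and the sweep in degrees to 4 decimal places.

center=(-22.8353,-32.7279) T_A=(-27.2200,-25.3697) T_B=(-25.7198,-24.6627) sweep=11.1112

bisector direction at 295.2346° = (0.426326,-0.904570)
center distance |VC| = r/sin(θ/2) = 8.565489/sin(84.4444°) = 8.605913
C = V + |VC|·bis = (-22.8353,-32.7279)
T_A = V + ((C−V)·d_A)·d_A = V + 0.8332·d_A = (-27.2200,-25.3697)
T_B = V + ((C−V)·d_B)·d_B = V + 0.8332·d_B = (-25.7198,-24.6627)
sweep = 180° − θ = 11.1112°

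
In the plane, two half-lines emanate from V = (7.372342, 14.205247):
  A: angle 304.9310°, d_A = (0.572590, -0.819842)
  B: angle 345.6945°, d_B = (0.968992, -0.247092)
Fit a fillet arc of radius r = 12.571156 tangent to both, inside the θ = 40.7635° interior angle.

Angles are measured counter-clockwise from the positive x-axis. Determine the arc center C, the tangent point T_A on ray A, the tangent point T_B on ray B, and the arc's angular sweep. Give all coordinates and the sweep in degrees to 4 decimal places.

bisector direction at 325.3127° = (0.822271,-0.569097)
center distance |VC| = r/sin(θ/2) = 12.571156/sin(20.3818°) = 36.095645
C = V + |VC|·bis = (37.0527,-6.3367)
T_A = V + ((C−V)·d_A)·d_A = V + 33.8358·d_A = (26.7464,-13.5348)
T_B = V + ((C−V)·d_B)·d_B = V + 33.8358·d_B = (40.1590,5.8447)
sweep = 180° − θ = 139.2365°

center=(37.0527,-6.3367) T_A=(26.7464,-13.5348) T_B=(40.1590,5.8447) sweep=139.2365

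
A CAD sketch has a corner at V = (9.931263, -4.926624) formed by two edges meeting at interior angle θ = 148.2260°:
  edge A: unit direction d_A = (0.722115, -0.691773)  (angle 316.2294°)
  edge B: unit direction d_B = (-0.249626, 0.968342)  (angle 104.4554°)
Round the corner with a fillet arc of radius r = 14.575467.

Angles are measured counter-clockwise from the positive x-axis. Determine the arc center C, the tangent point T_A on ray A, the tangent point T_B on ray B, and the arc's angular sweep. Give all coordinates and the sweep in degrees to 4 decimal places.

bisector direction at 30.3424° = (0.863022,0.505166)
center distance |VC| = r/sin(θ/2) = 14.575467/sin(74.1130°) = 15.154309
C = V + |VC|·bis = (23.0098,2.7288)
T_A = V + ((C−V)·d_A)·d_A = V + 4.1484·d_A = (12.9269,-7.7963)
T_B = V + ((C−V)·d_B)·d_B = V + 4.1484·d_B = (8.8957,-0.9096)
sweep = 180° − θ = 31.7740°

center=(23.0098,2.7288) T_A=(12.9269,-7.7963) T_B=(8.8957,-0.9096) sweep=31.7740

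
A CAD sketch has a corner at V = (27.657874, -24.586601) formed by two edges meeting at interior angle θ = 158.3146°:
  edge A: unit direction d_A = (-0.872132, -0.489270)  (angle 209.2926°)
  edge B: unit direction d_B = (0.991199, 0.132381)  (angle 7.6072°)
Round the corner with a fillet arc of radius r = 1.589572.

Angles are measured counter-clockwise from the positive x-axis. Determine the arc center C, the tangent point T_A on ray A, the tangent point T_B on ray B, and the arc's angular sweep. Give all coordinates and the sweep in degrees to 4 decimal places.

center=(28.1701,-26.1219) T_A=(27.3923,-24.7356) T_B=(27.9596,-24.5463) sweep=21.6854

bisector direction at 288.4499° = (0.316475,-0.948601)
center distance |VC| = r/sin(θ/2) = 1.589572/sin(79.1573°) = 1.618466
C = V + |VC|·bis = (28.1701,-26.1219)
T_A = V + ((C−V)·d_A)·d_A = V + 0.3045·d_A = (27.3923,-24.7356)
T_B = V + ((C−V)·d_B)·d_B = V + 0.3045·d_B = (27.9596,-24.5463)
sweep = 180° − θ = 21.6854°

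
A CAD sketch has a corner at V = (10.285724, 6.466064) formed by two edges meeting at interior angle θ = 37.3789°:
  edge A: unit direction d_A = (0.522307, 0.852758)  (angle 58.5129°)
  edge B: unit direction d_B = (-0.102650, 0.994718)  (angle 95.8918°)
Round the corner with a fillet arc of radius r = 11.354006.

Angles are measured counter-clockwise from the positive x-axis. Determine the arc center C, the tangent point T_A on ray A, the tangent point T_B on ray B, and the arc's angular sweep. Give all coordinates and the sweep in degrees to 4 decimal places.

center=(18.1344,41.0186) T_A=(27.8166,35.0883) T_B=(6.8403,39.8531) sweep=142.6211

bisector direction at 77.2024° = (0.221509,0.975158)
center distance |VC| = r/sin(θ/2) = 11.354006/sin(18.6895°) = 35.432707
C = V + |VC|·bis = (18.1344,41.0186)
T_A = V + ((C−V)·d_A)·d_A = V + 33.5643·d_A = (27.8166,35.0883)
T_B = V + ((C−V)·d_B)·d_B = V + 33.5643·d_B = (6.8403,39.8531)
sweep = 180° − θ = 142.6211°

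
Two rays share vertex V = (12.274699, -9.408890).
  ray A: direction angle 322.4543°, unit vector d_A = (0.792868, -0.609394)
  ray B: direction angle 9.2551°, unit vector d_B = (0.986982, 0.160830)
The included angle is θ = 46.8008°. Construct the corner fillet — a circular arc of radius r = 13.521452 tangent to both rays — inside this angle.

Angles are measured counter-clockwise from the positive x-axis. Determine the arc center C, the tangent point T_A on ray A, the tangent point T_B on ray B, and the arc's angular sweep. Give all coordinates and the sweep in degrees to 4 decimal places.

bisector direction at 345.8547° = (0.969679,-0.244382)
center distance |VC| = r/sin(θ/2) = 13.521452/sin(23.4004°) = 34.045841
C = V + |VC|·bis = (45.2882,-17.7291)
T_A = V + ((C−V)·d_A)·d_A = V + 31.2456·d_A = (37.0483,-28.4498)
T_B = V + ((C−V)·d_B)·d_B = V + 31.2456·d_B = (43.1136,-4.3836)
sweep = 180° − θ = 133.1992°

center=(45.2882,-17.7291) T_A=(37.0483,-28.4498) T_B=(43.1136,-4.3836) sweep=133.1992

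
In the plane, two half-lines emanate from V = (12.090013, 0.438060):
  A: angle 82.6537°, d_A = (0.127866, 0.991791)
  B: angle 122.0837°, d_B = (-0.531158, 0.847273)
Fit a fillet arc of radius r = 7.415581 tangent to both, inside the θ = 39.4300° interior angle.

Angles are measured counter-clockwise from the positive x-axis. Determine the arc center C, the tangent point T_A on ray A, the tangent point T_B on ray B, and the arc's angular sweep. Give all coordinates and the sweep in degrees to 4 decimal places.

center=(7.3813,21.9102) T_A=(14.7361,20.9620) T_B=(1.0983,17.9714) sweep=140.5700

bisector direction at 102.3687° = (-0.214202,0.976789)
center distance |VC| = r/sin(θ/2) = 7.415581/sin(19.7150°) = 21.982401
C = V + |VC|·bis = (7.3813,21.9102)
T_A = V + ((C−V)·d_A)·d_A = V + 20.6938·d_A = (14.7361,20.9620)
T_B = V + ((C−V)·d_B)·d_B = V + 20.6938·d_B = (1.0983,17.9714)
sweep = 180° − θ = 140.5700°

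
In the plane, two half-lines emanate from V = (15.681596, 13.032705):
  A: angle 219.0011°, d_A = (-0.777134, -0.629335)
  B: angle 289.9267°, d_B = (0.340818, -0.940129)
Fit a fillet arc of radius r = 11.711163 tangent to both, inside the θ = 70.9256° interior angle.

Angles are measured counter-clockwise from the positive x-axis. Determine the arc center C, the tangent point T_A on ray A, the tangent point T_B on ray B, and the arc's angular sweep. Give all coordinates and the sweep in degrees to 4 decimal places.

center=(10.2750,-6.4153) T_A=(2.9047,2.6858) T_B=(21.2850,-2.4240) sweep=109.0744

bisector direction at 254.4639° = (-0.267845,-0.963462)
center distance |VC| = r/sin(θ/2) = 11.711163/sin(35.4628°) = 20.185596
C = V + |VC|·bis = (10.2750,-6.4153)
T_A = V + ((C−V)·d_A)·d_A = V + 16.4410·d_A = (2.9047,2.6858)
T_B = V + ((C−V)·d_B)·d_B = V + 16.4410·d_B = (21.2850,-2.4240)
sweep = 180° − θ = 109.0744°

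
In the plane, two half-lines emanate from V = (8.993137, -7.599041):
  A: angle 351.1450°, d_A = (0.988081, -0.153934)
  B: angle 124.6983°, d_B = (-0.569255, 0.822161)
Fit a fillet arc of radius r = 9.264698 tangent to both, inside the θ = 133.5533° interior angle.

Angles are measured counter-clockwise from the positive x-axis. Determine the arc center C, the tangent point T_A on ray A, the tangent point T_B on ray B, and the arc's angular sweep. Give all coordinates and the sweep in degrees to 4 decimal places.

bisector direction at 57.9216° = (0.531078,0.847323)
center distance |VC| = r/sin(θ/2) = 9.264698/sin(66.7767°) = 10.081559
C = V + |VC|·bis = (14.3472,0.9433)
T_A = V + ((C−V)·d_A)·d_A = V + 3.9753·d_A = (12.9211,-8.2110)
T_B = V + ((C−V)·d_B)·d_B = V + 3.9753·d_B = (6.7302,-4.3307)
sweep = 180° − θ = 46.4467°

center=(14.3472,0.9433) T_A=(12.9211,-8.2110) T_B=(6.7302,-4.3307) sweep=46.4467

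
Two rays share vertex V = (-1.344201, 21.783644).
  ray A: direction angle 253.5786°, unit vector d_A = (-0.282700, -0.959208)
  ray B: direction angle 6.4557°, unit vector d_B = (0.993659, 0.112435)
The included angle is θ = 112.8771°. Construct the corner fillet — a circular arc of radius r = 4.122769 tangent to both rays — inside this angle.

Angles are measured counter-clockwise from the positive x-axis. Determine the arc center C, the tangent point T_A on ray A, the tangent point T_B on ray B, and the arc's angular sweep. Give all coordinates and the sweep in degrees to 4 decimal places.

bisector direction at 310.0172° = (0.643017,-0.765852)
center distance |VC| = r/sin(θ/2) = 4.122769/sin(56.4385°) = 4.947560
C = V + |VC|·bis = (1.8372,17.9945)
T_A = V + ((C−V)·d_A)·d_A = V + 2.7352·d_A = (-2.1174,19.1601)
T_B = V + ((C−V)·d_B)·d_B = V + 2.7352·d_B = (1.3736,22.0912)
sweep = 180° − θ = 67.1229°

center=(1.8372,17.9945) T_A=(-2.1174,19.1601) T_B=(1.3736,22.0912) sweep=67.1229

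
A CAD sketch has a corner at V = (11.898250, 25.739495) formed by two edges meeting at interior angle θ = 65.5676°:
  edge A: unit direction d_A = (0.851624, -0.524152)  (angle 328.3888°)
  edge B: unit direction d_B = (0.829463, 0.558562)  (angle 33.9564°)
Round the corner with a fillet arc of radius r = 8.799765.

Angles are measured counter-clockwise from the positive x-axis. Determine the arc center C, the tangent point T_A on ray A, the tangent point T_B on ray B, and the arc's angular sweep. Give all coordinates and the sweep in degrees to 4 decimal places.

center=(28.1465,26.0721) T_A=(23.5340,18.5780) T_B=(23.2312,33.3712) sweep=114.4324

bisector direction at 1.1726° = (0.999791,0.020464)
center distance |VC| = r/sin(θ/2) = 8.799765/sin(32.7838°) = 16.251605
C = V + |VC|·bis = (28.1465,26.0721)
T_A = V + ((C−V)·d_A)·d_A = V + 13.6630·d_A = (23.5340,18.5780)
T_B = V + ((C−V)·d_B)·d_B = V + 13.6630·d_B = (23.2312,33.3712)
sweep = 180° − θ = 114.4324°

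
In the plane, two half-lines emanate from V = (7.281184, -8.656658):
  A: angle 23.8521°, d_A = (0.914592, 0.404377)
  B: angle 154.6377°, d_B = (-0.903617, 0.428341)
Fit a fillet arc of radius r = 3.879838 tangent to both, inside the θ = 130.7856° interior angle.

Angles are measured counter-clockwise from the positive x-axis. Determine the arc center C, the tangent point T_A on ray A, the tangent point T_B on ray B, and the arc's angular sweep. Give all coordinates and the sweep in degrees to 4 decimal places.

bisector direction at 89.2449° = (0.013179,0.999913)
center distance |VC| = r/sin(θ/2) = 3.879838/sin(65.3928°) = 4.267386
C = V + |VC|·bis = (7.3374,-4.3896)
T_A = V + ((C−V)·d_A)·d_A = V + 1.7769·d_A = (8.9063,-7.9381)
T_B = V + ((C−V)·d_B)·d_B = V + 1.7769·d_B = (5.6755,-7.8955)
sweep = 180° − θ = 49.2144°

center=(7.3374,-4.3896) T_A=(8.9063,-7.9381) T_B=(5.6755,-7.8955) sweep=49.2144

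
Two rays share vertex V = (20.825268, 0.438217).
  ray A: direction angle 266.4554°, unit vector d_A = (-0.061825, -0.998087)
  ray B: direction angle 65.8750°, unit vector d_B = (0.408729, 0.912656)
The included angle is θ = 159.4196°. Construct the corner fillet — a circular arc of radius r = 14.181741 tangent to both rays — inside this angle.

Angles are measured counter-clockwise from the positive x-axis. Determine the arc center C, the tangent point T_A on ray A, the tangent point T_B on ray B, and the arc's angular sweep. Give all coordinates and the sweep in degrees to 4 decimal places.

center=(34.8207,-3.0084) T_A=(20.6661,-2.1316) T_B=(21.8776,2.7881) sweep=20.5804

bisector direction at 346.1652° = (0.970989,-0.239123)
center distance |VC| = r/sin(θ/2) = 14.181741/sin(79.7098°) = 14.413575
C = V + |VC|·bis = (34.8207,-3.0084)
T_A = V + ((C−V)·d_A)·d_A = V + 2.5748·d_A = (20.6661,-2.1316)
T_B = V + ((C−V)·d_B)·d_B = V + 2.5748·d_B = (21.8776,2.7881)
sweep = 180° − θ = 20.5804°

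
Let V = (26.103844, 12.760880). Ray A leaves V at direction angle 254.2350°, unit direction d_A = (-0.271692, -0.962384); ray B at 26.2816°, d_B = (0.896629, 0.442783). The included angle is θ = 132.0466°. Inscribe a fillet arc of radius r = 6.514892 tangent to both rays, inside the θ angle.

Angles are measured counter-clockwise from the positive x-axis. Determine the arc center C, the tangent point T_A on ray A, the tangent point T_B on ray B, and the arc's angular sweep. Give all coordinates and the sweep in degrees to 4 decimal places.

bisector direction at 320.2583° = (0.768934,-0.639328)
center distance |VC| = r/sin(θ/2) = 6.514892/sin(66.0233°) = 7.130147
C = V + |VC|·bis = (31.5865,8.2024)
T_A = V + ((C−V)·d_A)·d_A = V + 2.8974·d_A = (25.3166,9.9724)
T_B = V + ((C−V)·d_B)·d_B = V + 2.8974·d_B = (28.7018,14.0438)
sweep = 180° − θ = 47.9534°

center=(31.5865,8.2024) T_A=(25.3166,9.9724) T_B=(28.7018,14.0438) sweep=47.9534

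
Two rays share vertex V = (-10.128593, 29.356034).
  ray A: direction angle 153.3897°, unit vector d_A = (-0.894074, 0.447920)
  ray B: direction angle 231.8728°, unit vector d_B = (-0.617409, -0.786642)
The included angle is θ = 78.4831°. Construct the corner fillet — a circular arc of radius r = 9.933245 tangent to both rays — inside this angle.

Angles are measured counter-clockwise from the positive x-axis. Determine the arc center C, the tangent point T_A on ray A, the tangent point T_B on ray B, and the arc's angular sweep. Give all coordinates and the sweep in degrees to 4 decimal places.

center=(-25.4510,25.9223) T_A=(-21.0017,34.8033) T_B=(-17.6371,19.7894) sweep=101.5169

bisector direction at 192.6313° = (-0.975798,-0.218675)
center distance |VC| = r/sin(θ/2) = 9.933245/sin(39.2415°) = 15.702473
C = V + |VC|·bis = (-25.4510,25.9223)
T_A = V + ((C−V)·d_A)·d_A = V + 12.1613·d_A = (-21.0017,34.8033)
T_B = V + ((C−V)·d_B)·d_B = V + 12.1613·d_B = (-17.6371,19.7894)
sweep = 180° − θ = 101.5169°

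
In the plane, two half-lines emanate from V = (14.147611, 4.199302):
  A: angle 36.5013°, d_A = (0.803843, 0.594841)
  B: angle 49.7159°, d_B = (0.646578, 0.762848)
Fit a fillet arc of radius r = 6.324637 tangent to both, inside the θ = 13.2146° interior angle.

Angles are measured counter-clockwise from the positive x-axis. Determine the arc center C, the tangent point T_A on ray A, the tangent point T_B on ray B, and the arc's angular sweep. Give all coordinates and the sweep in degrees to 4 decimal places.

center=(54.2764,41.7624) T_A=(58.0385,36.6784) T_B=(49.4516,45.8518) sweep=166.7854

bisector direction at 43.1086° = (0.730060,0.683383)
center distance |VC| = r/sin(θ/2) = 6.324637/sin(6.6073°) = 54.966390
C = V + |VC|·bis = (54.2764,41.7624)
T_A = V + ((C−V)·d_A)·d_A = V + 54.6013·d_A = (58.0385,36.6784)
T_B = V + ((C−V)·d_B)·d_B = V + 54.6013·d_B = (49.4516,45.8518)
sweep = 180° − θ = 166.7854°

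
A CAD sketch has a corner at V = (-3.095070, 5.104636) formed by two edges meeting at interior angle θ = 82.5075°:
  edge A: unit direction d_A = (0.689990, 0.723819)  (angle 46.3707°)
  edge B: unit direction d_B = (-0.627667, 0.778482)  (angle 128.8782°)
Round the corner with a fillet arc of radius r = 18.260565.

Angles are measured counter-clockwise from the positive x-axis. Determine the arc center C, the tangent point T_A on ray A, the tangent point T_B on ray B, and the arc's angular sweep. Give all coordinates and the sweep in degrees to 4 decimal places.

bisector direction at 87.6244° = (0.041449,0.999141)
center distance |VC| = r/sin(θ/2) = 18.260565/sin(41.2537°) = 27.692907
C = V + |VC|·bis = (-1.9472,32.7737)
T_A = V + ((C−V)·d_A)·d_A = V + 20.8194·d_A = (11.2701,20.1741)
T_B = V + ((C−V)·d_B)·d_B = V + 20.8194·d_B = (-16.1627,21.3122)
sweep = 180° − θ = 97.4925°

center=(-1.9472,32.7737) T_A=(11.2701,20.1741) T_B=(-16.1627,21.3122) sweep=97.4925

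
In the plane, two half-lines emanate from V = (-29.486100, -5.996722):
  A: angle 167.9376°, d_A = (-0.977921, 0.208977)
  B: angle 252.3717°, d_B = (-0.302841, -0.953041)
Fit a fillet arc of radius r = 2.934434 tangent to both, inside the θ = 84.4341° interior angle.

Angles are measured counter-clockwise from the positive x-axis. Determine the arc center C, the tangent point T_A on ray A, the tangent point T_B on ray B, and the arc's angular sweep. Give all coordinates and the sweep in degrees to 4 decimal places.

bisector direction at 210.1547° = (-0.864673,-0.502336)
center distance |VC| = r/sin(θ/2) = 2.934434/sin(42.2171°) = 4.367101
C = V + |VC|·bis = (-33.2622,-8.1905)
T_A = V + ((C−V)·d_A)·d_A = V + 3.2343·d_A = (-32.6490,-5.3208)
T_B = V + ((C−V)·d_B)·d_B = V + 3.2343·d_B = (-30.4656,-9.0791)
sweep = 180° − θ = 95.5659°

center=(-33.2622,-8.1905) T_A=(-32.6490,-5.3208) T_B=(-30.4656,-9.0791) sweep=95.5659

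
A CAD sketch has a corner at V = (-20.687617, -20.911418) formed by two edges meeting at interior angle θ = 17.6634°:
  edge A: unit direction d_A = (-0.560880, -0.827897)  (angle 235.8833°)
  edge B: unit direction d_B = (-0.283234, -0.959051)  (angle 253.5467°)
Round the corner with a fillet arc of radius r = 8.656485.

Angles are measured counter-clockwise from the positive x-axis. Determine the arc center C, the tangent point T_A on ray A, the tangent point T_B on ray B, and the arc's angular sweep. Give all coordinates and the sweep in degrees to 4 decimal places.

center=(-44.7696,-71.8918) T_A=(-51.9363,-67.0365) T_B=(-36.4676,-74.3436) sweep=162.3366

bisector direction at 244.7150° = (-0.427121,-0.904194)
center distance |VC| = r/sin(θ/2) = 8.656485/sin(8.8317°) = 56.382076
C = V + |VC|·bis = (-44.7696,-71.8918)
T_A = V + ((C−V)·d_A)·d_A = V + 55.7136·d_A = (-51.9363,-67.0365)
T_B = V + ((C−V)·d_B)·d_B = V + 55.7136·d_B = (-36.4676,-74.3436)
sweep = 180° − θ = 162.3366°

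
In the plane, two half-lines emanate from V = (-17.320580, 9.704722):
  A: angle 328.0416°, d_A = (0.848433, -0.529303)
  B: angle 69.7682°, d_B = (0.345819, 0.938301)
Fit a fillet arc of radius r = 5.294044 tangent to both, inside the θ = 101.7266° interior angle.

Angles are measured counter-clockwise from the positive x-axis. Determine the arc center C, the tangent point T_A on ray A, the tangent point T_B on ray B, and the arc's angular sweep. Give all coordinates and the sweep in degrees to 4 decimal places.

center=(-10.8634,11.9161) T_A=(-13.6655,7.4245) T_B=(-15.8308,13.7469) sweep=78.2734

bisector direction at 18.9049° = (0.946058,0.323998)
center distance |VC| = r/sin(θ/2) = 5.294044/sin(50.8633°) = 6.825368
C = V + |VC|·bis = (-10.8634,11.9161)
T_A = V + ((C−V)·d_A)·d_A = V + 4.3080·d_A = (-13.6655,7.4245)
T_B = V + ((C−V)·d_B)·d_B = V + 4.3080·d_B = (-15.8308,13.7469)
sweep = 180° − θ = 78.2734°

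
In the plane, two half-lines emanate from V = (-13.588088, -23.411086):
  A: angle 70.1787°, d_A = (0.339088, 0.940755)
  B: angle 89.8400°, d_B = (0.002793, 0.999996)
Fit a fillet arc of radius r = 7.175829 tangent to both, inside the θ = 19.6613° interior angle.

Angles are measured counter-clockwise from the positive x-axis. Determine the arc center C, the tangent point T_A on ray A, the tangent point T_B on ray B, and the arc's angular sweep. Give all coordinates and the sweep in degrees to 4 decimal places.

bisector direction at 80.0094° = (0.173487,0.984836)
center distance |VC| = r/sin(θ/2) = 7.175829/sin(9.8307°) = 42.028648
C = V + |VC|·bis = (-6.2966,17.9802)
T_A = V + ((C−V)·d_A)·d_A = V + 41.4115·d_A = (0.4541,15.5470)
T_B = V + ((C−V)·d_B)·d_B = V + 41.4115·d_B = (-13.4724,18.0003)
sweep = 180° − θ = 160.3387°

center=(-6.2966,17.9802) T_A=(0.4541,15.5470) T_B=(-13.4724,18.0003) sweep=160.3387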